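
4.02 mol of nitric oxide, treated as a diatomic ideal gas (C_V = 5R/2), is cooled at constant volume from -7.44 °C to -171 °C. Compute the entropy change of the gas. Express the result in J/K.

In kelvin: T₁ = 265.71 K, T₂ = 102.15 K. At constant volume, ΔS = nC_V ln(T₂/T₁) with C_V = 5R/2 = 20.79 J mol⁻¹ K⁻¹.
ΔS = 4.02 × 20.79 × ln(102.15/265.71) = -79.9 J/K.

ΔS = -79.9 J/K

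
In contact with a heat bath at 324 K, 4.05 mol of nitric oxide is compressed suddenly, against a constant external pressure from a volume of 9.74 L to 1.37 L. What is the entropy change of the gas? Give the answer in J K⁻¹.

Entropy is a state function, so ΔS_gas depends only on the end states.
For an isothermal ideal gas ΔS_gas = nR ln(V₂/V₁) = 4.05 × 8.314 × ln(1.37/9.74) = -66 J/K.

ΔS_gas = -66 J/K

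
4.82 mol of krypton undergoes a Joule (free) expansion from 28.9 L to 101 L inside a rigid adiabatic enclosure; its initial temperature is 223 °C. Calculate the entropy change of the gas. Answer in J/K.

ΔS_gas = 50.1 J/K

For an ideal gas in free expansion Q = 0 and W = 0, so T is unchanged.
Entropy is a state function; using a reversible isothermal path, ΔS_gas = nR ln(V₂/V₁) = 4.82 × 8.314 × ln(101/28.9) = 50.1 J/K.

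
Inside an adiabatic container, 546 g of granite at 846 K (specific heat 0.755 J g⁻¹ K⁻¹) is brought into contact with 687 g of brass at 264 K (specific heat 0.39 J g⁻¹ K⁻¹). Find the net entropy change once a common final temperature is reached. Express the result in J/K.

ΔS_total = 97 J/K

Energy balance: T_f = (m₁c₁T₁ + m₂c₂T₂)/(m₁c₁ + m₂c₂) = 616.74 K.
ΔS₁ = m₁c₁ ln(T_f/T₁) = 412.23 × ln(616.74/846) = -130.3 J/K.
ΔS₂ = m₂c₂ ln(T_f/T₂) = 267.93 × ln(616.74/264) = 227.3 J/K.
ΔS_total = -130.3 + 227.3 = 97 J/K.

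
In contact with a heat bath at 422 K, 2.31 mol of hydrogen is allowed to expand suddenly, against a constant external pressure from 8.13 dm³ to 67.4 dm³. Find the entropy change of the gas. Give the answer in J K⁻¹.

ΔS_gas = 40.6 J/K

Entropy is a state function, so ΔS_gas depends only on the end states.
For an isothermal ideal gas ΔS_gas = nR ln(V₂/V₁) = 2.31 × 8.314 × ln(67.4/8.13) = 40.6 J/K.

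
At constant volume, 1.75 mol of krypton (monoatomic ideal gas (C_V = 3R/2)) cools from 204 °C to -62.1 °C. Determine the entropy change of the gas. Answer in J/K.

ΔS = -17.8 J/K

In kelvin: T₁ = 477.15 K, T₂ = 211.05 K. At constant volume, ΔS = nC_V ln(T₂/T₁) with C_V = 3R/2 = 12.47 J mol⁻¹ K⁻¹.
ΔS = 1.75 × 12.47 × ln(211.05/477.15) = -17.8 J/K.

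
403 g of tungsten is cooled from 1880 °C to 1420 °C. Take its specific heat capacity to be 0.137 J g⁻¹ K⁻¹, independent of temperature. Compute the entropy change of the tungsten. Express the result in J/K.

In kelvin: T₁ = 2153.15 K, T₂ = 1693.15 K. ΔS = ∫dQ_rev/T = m c ln(T₂/T₁) = 403 × 0.137 × ln(1693.15/2153.15) = -13.3 J/K.

ΔS = -13.3 J/K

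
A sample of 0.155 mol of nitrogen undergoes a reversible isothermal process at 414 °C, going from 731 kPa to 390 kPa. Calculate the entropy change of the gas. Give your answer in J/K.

ΔS_gas = 0.81 J/K

For an isothermal ideal gas ΔS_gas = nR ln(P₁/P₂) = 0.155 × 8.314 × ln(731/390) = 0.81 J/K.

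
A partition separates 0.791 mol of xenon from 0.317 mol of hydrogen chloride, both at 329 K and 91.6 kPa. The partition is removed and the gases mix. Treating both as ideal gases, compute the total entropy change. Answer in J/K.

Mole fractions: x_A = 0.791/1.11 = 0.714, x_B = 0.286.
ΔS_mix = −R(n_A ln x_A + n_B ln x_B) = −8.314 × (0.791 ln 0.714 + 0.317 ln 0.286) = 5.51 J/K.

ΔS_mix = 5.51 J/K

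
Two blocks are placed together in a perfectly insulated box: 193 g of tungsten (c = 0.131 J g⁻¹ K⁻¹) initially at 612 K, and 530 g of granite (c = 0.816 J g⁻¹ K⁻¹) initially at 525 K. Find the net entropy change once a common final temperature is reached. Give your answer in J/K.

ΔS_total = 0.294 J/K

Energy balance: T_f = (m₁c₁T₁ + m₂c₂T₂)/(m₁c₁ + m₂c₂) = 529.81 K.
ΔS₁ = m₁c₁ ln(T_f/T₁) = 25.283 × ln(529.81/612) = -3.646 J/K.
ΔS₂ = m₂c₂ ln(T_f/T₂) = 432.48 × ln(529.81/525) = 3.94 J/K.
ΔS_total = -3.646 + 3.94 = 0.294 J/K.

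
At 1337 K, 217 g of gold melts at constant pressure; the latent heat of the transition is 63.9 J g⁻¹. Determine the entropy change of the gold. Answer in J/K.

ΔS = 10.4 J/K

Heat absorbed by the substance: Q = mL = 217 × 63.9 = 13866.3 J.
At constant T, ΔS = Q_rev/T = 13866.3 / 1337 = 10.4 J/K.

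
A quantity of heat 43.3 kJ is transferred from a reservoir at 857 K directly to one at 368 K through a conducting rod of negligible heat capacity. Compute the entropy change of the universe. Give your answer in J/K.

ΔS_total = 67.1 J/K

ΔS_hot = −Q/T_H = −43300/857 = -50.525 J/K and ΔS_cold = +Q/T_C = 43300/368 = 117.66 J/K.
ΔS_total = -50.525 + 117.66 = 67.1 J/K, positive as the second law requires.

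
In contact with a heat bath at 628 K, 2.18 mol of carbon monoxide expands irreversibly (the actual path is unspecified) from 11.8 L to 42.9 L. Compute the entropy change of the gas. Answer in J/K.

ΔS_gas = 23.4 J/K

Entropy is a state function, so ΔS_gas depends only on the end states.
For an isothermal ideal gas ΔS_gas = nR ln(V₂/V₁) = 2.18 × 8.314 × ln(42.9/11.8) = 23.4 J/K.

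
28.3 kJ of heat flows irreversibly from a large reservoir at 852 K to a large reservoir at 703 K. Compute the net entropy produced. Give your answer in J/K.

ΔS_total = 7.04 J/K

ΔS_hot = −Q/T_H = −28300/852 = -33.22 J/K and ΔS_cold = +Q/T_C = 28300/703 = 40.26 J/K.
ΔS_total = -33.22 + 40.26 = 7.04 J/K, positive as the second law requires.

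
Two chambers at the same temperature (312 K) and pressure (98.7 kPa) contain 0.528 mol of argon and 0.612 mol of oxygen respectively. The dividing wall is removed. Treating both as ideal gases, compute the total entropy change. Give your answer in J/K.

ΔS_mix = 6.54 J/K

Mole fractions: x_A = 0.528/1.14 = 0.463, x_B = 0.537.
ΔS_mix = −R(n_A ln x_A + n_B ln x_B) = −8.314 × (0.528 ln 0.463 + 0.612 ln 0.537) = 6.54 J/K.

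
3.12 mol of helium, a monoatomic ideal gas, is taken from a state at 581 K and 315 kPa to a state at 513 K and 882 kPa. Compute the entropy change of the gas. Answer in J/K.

ΔS = -34.8 J/K

ΔS = nC_p ln(T₂/T₁) − nR ln(P₂/P₁), with C_p = 5R/2 = 20.79 J mol⁻¹ K⁻¹ for a monoatomic ideal gas.
ΔS = 3.12 × [20.79 × ln(513/581) − 8.314 × ln(882/315)] = -34.8 J/K.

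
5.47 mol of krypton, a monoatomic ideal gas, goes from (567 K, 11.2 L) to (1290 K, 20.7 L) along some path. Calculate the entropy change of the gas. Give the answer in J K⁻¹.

ΔS = 84 J/K

Entropy is a state function: ΔS = nC_V ln(T₂/T₁) + nR ln(V₂/V₁), with C_V = 3R/2 = 12.47 J mol⁻¹ K⁻¹ for a monoatomic ideal gas.
ΔS = 5.47 × [12.47 × ln(1290/567) + 8.314 × ln(20.7/11.2)] = 84 J/K.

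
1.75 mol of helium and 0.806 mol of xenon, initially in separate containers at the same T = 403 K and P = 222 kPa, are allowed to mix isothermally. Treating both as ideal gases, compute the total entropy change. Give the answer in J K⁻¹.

ΔS_mix = 13.2 J/K

Mole fractions: x_A = 1.75/2.56 = 0.685, x_B = 0.315.
ΔS_mix = −R(n_A ln x_A + n_B ln x_B) = −8.314 × (1.75 ln 0.685 + 0.806 ln 0.315) = 13.2 J/K.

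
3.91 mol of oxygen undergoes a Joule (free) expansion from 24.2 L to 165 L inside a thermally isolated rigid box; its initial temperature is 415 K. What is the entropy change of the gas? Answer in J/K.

ΔS_gas = 62.4 J/K

No heat is exchanged and no work is done, so the ideal-gas temperature stays constant.
Entropy is a state function; using a reversible isothermal path, ΔS_gas = nR ln(V₂/V₁) = 3.91 × 8.314 × ln(165/24.2) = 62.4 J/K.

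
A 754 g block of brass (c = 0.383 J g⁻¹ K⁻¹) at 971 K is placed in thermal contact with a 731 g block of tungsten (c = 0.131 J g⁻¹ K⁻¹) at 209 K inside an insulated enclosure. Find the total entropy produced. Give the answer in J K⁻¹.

Energy balance: T_f = (m₁c₁T₁ + m₂c₂T₂)/(m₁c₁ + m₂c₂) = 781.24 K.
ΔS₁ = m₁c₁ ln(T_f/T₁) = 288.782 × ln(781.24/971) = -62.79 J/K.
ΔS₂ = m₂c₂ ln(T_f/T₂) = 95.761 × ln(781.24/209) = 126.3 J/K.
ΔS_total = -62.79 + 126.3 = 63.5 J/K.

ΔS_total = 63.5 J/K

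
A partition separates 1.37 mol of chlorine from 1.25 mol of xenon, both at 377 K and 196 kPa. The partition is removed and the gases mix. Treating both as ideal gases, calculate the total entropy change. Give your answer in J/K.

Mole fractions: x_A = 1.37/2.62 = 0.523, x_B = 0.477.
ΔS_mix = −R(n_A ln x_A + n_B ln x_B) = −8.314 × (1.37 ln 0.523 + 1.25 ln 0.477) = 15.1 J/K.

ΔS_mix = 15.1 J/K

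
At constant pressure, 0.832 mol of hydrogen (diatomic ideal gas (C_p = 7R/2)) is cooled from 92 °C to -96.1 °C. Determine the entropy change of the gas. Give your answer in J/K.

ΔS = -17.5 J/K

In kelvin: T₁ = 365.15 K, T₂ = 177.05 K. At constant pressure, ΔS = nC_p ln(T₂/T₁) with C_p = 7R/2 = 29.1 J mol⁻¹ K⁻¹.
ΔS = 0.832 × 29.1 × ln(177.05/365.15) = -17.5 J/K.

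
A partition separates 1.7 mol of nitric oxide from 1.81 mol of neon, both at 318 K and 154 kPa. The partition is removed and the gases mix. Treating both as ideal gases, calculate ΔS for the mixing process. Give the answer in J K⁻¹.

ΔS_mix = 20.2 J/K

Mole fractions: x_A = 1.7/3.51 = 0.484, x_B = 0.516.
ΔS_mix = −R(n_A ln x_A + n_B ln x_B) = −8.314 × (1.7 ln 0.484 + 1.81 ln 0.516) = 20.2 J/K.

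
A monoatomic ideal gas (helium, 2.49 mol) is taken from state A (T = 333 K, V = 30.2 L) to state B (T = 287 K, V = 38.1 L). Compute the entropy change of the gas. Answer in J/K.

Entropy is a state function: ΔS = nC_V ln(T₂/T₁) + nR ln(V₂/V₁), with C_V = 3R/2 = 12.47 J mol⁻¹ K⁻¹ for a monoatomic ideal gas.
ΔS = 2.49 × [12.47 × ln(287/333) + 8.314 × ln(38.1/30.2)] = 0.194 J/K.

ΔS = 0.194 J/K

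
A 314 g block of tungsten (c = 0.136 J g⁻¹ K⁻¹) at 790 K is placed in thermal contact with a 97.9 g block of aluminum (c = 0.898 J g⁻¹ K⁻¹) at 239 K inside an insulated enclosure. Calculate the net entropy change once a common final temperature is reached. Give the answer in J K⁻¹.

Energy balance: T_f = (m₁c₁T₁ + m₂c₂T₂)/(m₁c₁ + m₂c₂) = 419.14 K.
ΔS₁ = m₁c₁ ln(T_f/T₁) = 42.704 × ln(419.14/790) = -27.07 J/K.
ΔS₂ = m₂c₂ ln(T_f/T₂) = 87.9142 × ln(419.14/239) = 49.39 J/K.
ΔS_total = -27.07 + 49.39 = 22.3 J/K.

ΔS_total = 22.3 J/K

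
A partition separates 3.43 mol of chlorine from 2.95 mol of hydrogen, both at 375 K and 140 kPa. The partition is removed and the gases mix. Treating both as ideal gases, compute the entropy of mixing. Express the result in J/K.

ΔS_mix = 36.6 J/K

Mole fractions: x_A = 3.43/6.38 = 0.538, x_B = 0.462.
ΔS_mix = −R(n_A ln x_A + n_B ln x_B) = −8.314 × (3.43 ln 0.538 + 2.95 ln 0.462) = 36.6 J/K.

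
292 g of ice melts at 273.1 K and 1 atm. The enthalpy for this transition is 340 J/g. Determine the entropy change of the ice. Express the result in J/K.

ΔS = 364 J/K

Heat absorbed by the substance: Q = mL = 292 × 340 = 99280 J.
At constant T, ΔS = Q_rev/T = 99280 / 273.1 = 364 J/K.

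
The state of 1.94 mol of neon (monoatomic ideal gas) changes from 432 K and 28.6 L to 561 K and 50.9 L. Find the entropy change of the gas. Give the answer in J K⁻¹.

Entropy is a state function: ΔS = nC_V ln(T₂/T₁) + nR ln(V₂/V₁), with C_V = 3R/2 = 12.47 J mol⁻¹ K⁻¹ for a monoatomic ideal gas.
ΔS = 1.94 × [12.47 × ln(561/432) + 8.314 × ln(50.9/28.6)] = 15.6 J/K.

ΔS = 15.6 J/K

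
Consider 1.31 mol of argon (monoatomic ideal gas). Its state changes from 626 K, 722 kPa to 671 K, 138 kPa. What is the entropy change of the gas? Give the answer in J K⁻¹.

ΔS = nC_p ln(T₂/T₁) − nR ln(P₂/P₁), with C_p = 5R/2 = 20.79 J mol⁻¹ K⁻¹ for a monoatomic ideal gas.
ΔS = 1.31 × [20.79 × ln(671/626) − 8.314 × ln(138/722)] = 19.9 J/K.

ΔS = 19.9 J/K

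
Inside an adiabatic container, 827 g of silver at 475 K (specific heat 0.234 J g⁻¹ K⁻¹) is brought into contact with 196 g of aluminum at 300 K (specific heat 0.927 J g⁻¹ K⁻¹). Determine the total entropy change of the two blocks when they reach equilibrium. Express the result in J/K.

ΔS_total = 9.76 J/K

Energy balance: T_f = (m₁c₁T₁ + m₂c₂T₂)/(m₁c₁ + m₂c₂) = 390.26 K.
ΔS₁ = m₁c₁ ln(T_f/T₁) = 193.518 × ln(390.26/475) = -38.03 J/K.
ΔS₂ = m₂c₂ ln(T_f/T₂) = 181.692 × ln(390.26/300) = 47.79 J/K.
ΔS_total = -38.03 + 47.79 = 9.76 J/K.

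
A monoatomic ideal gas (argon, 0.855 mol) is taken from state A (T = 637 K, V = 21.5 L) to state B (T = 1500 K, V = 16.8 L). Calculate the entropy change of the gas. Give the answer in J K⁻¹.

ΔS = 7.38 J/K

Entropy is a state function: ΔS = nC_V ln(T₂/T₁) + nR ln(V₂/V₁), with C_V = 3R/2 = 12.47 J mol⁻¹ K⁻¹ for a monoatomic ideal gas.
ΔS = 0.855 × [12.47 × ln(1500/637) + 8.314 × ln(16.8/21.5)] = 7.38 J/K.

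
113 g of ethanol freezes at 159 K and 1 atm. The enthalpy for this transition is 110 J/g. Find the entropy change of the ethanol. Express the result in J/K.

Heat released by the substance: Q = −mL = −113 × 110 = −12430 J.
At constant T, ΔS = Q_rev/T = −12430 / 159 = -78.2 J/K.

ΔS = -78.2 J/K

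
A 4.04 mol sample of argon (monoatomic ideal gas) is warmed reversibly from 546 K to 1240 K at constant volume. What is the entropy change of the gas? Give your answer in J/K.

At constant volume, ΔS = nC_V ln(T₂/T₁) with C_V = 3R/2 = 12.47 J mol⁻¹ K⁻¹.
ΔS = 4.04 × 12.47 × ln(1240/546) = 41.3 J/K.

ΔS = 41.3 J/K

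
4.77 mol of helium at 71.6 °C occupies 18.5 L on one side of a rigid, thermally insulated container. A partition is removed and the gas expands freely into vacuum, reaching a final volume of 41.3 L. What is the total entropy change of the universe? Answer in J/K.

No heat is exchanged and no work is done, so the ideal-gas temperature stays constant.
Entropy is a state function; using a reversible isothermal path, ΔS_gas = nR ln(V₂/V₁) = 4.77 × 8.314 × ln(41.3/18.5) = 31.8 J/K.
The insulated surroundings exchange no heat, so ΔS_surr = 0 and ΔS_universe = ΔS_gas.

ΔS_universe = 31.8 J/K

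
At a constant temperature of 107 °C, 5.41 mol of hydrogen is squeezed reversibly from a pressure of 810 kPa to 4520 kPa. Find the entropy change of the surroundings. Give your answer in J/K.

ΔS_surr = 77.3 J/K

For an isothermal ideal gas ΔS_gas = nR ln(P₁/P₂) = 5.41 × 8.314 × ln(810/4520) = -77.3 J/K.
The process is reversible, so ΔS_surr = −ΔS_gas = 77.3 J/K and ΔS_universe = 0.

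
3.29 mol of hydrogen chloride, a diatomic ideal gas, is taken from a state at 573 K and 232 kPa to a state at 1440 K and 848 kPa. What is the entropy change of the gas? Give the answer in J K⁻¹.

ΔS = 52.8 J/K

ΔS = nC_p ln(T₂/T₁) − nR ln(P₂/P₁), with C_p = 7R/2 = 29.1 J mol⁻¹ K⁻¹ for a diatomic ideal gas.
ΔS = 3.29 × [29.1 × ln(1440/573) − 8.314 × ln(848/232)] = 52.8 J/K.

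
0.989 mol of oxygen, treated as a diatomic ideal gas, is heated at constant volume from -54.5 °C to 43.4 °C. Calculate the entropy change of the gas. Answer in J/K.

In kelvin: T₁ = 218.65 K, T₂ = 316.55 K. At constant volume, ΔS = nC_V ln(T₂/T₁) with C_V = 5R/2 = 20.79 J mol⁻¹ K⁻¹.
ΔS = 0.989 × 20.79 × ln(316.55/218.65) = 7.61 J/K.

ΔS = 7.61 J/K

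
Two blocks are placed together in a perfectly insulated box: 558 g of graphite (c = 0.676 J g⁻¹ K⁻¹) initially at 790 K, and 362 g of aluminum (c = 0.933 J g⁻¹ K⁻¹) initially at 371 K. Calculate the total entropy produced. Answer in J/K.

ΔS_total = 49.1 J/K

Energy balance: T_f = (m₁c₁T₁ + m₂c₂T₂)/(m₁c₁ + m₂c₂) = 592.06 K.
ΔS₁ = m₁c₁ ln(T_f/T₁) = 377.208 × ln(592.06/790) = -108.8 J/K.
ΔS₂ = m₂c₂ ln(T_f/T₂) = 337.746 × ln(592.06/371) = 157.9 J/K.
ΔS_total = -108.8 + 157.9 = 49.1 J/K.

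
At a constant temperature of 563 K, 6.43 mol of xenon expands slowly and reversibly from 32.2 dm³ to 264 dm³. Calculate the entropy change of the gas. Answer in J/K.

ΔS_gas = 112 J/K

For an isothermal ideal gas ΔS_gas = nR ln(V₂/V₁) = 6.43 × 8.314 × ln(264/32.2) = 112 J/K.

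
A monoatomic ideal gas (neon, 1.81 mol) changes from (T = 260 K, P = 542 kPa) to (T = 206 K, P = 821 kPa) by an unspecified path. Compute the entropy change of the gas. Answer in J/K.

ΔS = nC_p ln(T₂/T₁) − nR ln(P₂/P₁), with C_p = 5R/2 = 20.79 J mol⁻¹ K⁻¹ for a monoatomic ideal gas.
ΔS = 1.81 × [20.79 × ln(206/260) − 8.314 × ln(821/542)] = -15 J/K.

ΔS = -15 J/K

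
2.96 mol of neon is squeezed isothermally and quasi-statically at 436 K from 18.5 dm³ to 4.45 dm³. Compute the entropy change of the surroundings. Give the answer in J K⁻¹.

For an isothermal ideal gas ΔS_gas = nR ln(V₂/V₁) = 2.96 × 8.314 × ln(4.45/18.5) = -35.1 J/K.
The process is reversible, so ΔS_surr = −ΔS_gas = 35.1 J/K and ΔS_universe = 0.

ΔS_surr = 35.1 J/K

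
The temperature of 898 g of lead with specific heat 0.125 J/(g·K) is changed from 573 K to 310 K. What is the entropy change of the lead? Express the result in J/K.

ΔS = ∫dQ_rev/T = m c ln(T₂/T₁) = 898 × 0.125 × ln(310/573) = -69 J/K.

ΔS = -69 J/K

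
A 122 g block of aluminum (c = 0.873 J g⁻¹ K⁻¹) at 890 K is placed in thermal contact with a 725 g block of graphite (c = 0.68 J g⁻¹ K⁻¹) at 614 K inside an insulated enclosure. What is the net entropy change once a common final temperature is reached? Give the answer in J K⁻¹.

ΔS_total = 6.52 J/K

Energy balance: T_f = (m₁c₁T₁ + m₂c₂T₂)/(m₁c₁ + m₂c₂) = 663.03 K.
ΔS₁ = m₁c₁ ln(T_f/T₁) = 106.506 × ln(663.03/890) = -31.355 J/K.
ΔS₂ = m₂c₂ ln(T_f/T₂) = 493 × ln(663.03/614) = 37.877 J/K.
ΔS_total = -31.355 + 37.877 = 6.52 J/K.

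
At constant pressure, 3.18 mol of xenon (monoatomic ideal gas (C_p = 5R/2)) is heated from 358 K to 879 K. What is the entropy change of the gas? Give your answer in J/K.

ΔS = 59.4 J/K

At constant pressure, ΔS = nC_p ln(T₂/T₁) with C_p = 5R/2 = 20.79 J mol⁻¹ K⁻¹.
ΔS = 3.18 × 20.79 × ln(879/358) = 59.4 J/K.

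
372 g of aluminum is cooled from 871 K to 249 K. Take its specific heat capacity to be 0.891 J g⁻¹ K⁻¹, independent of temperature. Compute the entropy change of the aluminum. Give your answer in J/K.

ΔS = ∫dQ_rev/T = m c ln(T₂/T₁) = 372 × 0.891 × ln(249/871) = -415 J/K.

ΔS = -415 J/K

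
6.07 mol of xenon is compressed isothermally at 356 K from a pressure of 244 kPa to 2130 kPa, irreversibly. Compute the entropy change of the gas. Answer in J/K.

ΔS_gas = -109 J/K

Entropy is a state function, so ΔS_gas depends only on the end states.
For an isothermal ideal gas ΔS_gas = nR ln(P₁/P₂) = 6.07 × 8.314 × ln(244/2130) = -109 J/K.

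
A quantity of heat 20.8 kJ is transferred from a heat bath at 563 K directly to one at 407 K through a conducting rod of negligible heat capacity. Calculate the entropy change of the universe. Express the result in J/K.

ΔS_total = 14.2 J/K

ΔS_hot = −Q/T_H = −20800/563 = -36.94 J/K and ΔS_cold = +Q/T_C = 20800/407 = 51.11 J/K.
ΔS_total = -36.94 + 51.11 = 14.2 J/K, positive as the second law requires.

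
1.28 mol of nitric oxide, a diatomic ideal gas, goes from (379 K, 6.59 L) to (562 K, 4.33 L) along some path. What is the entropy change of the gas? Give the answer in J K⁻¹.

Entropy is a state function: ΔS = nC_V ln(T₂/T₁) + nR ln(V₂/V₁), with C_V = 5R/2 = 20.79 J mol⁻¹ K⁻¹ for a diatomic ideal gas.
ΔS = 1.28 × [20.79 × ln(562/379) + 8.314 × ln(4.33/6.59)] = 6.01 J/K.

ΔS = 6.01 J/K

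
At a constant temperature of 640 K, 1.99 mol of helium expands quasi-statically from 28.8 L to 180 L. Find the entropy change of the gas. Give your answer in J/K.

ΔS_gas = 30.3 J/K

For an isothermal ideal gas ΔS_gas = nR ln(V₂/V₁) = 1.99 × 8.314 × ln(180/28.8) = 30.3 J/K.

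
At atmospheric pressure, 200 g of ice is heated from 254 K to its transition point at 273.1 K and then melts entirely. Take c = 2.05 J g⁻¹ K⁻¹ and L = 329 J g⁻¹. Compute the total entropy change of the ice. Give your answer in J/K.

ΔS = 271 J/K

Warming step: ΔS₁ = m c ln(T_tr/T_i) = 200 × 2.05 × ln(273.1/254) = 29.73 J/K.
Phase change: ΔS₂ = +mL/T_tr = 200 × 329 / 273.1 = 240.9 J/K.
ΔS_total = (29.73) + (240.9) = 271 J/K.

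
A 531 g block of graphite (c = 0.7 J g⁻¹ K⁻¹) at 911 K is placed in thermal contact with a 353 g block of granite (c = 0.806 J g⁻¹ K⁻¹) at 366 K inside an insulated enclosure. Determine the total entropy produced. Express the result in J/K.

Energy balance: T_f = (m₁c₁T₁ + m₂c₂T₂)/(m₁c₁ + m₂c₂) = 674.7 K.
ΔS₁ = m₁c₁ ln(T_f/T₁) = 371.7 × ln(674.7/911) = -111.6 J/K.
ΔS₂ = m₂c₂ ln(T_f/T₂) = 284.518 × ln(674.7/366) = 174 J/K.
ΔS_total = -111.6 + 174 = 62.4 J/K.

ΔS_total = 62.4 J/K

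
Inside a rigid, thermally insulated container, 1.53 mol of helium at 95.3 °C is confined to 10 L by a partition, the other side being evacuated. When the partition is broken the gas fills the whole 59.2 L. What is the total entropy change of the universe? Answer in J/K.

ΔS_universe = 22.6 J/K

No heat is exchanged and no work is done, so the ideal-gas temperature stays constant.
Entropy is a state function; using a reversible isothermal path, ΔS_gas = nR ln(V₂/V₁) = 1.53 × 8.314 × ln(59.2/10) = 22.6 J/K.
The insulated surroundings exchange no heat, so ΔS_surr = 0 and ΔS_universe = ΔS_gas.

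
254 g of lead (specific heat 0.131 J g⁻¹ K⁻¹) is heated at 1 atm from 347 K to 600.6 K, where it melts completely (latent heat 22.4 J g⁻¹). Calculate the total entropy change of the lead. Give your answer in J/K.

Warming step: ΔS₁ = m c ln(T_tr/T_i) = 254 × 0.131 × ln(600.6/347) = 18.25 J/K.
Phase change: ΔS₂ = +mL/T_tr = 254 × 22.4 / 600.6 = 9.473 J/K.
ΔS_total = (18.25) + (9.473) = 27.7 J/K.

ΔS = 27.7 J/K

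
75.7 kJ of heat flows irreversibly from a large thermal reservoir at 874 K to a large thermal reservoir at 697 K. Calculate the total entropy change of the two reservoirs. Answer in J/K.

ΔS_total = 22 J/K

ΔS_hot = −Q/T_H = −75700/874 = -86.61 J/K and ΔS_cold = +Q/T_C = 75700/697 = 108.6 J/K.
ΔS_total = -86.61 + 108.6 = 22 J/K, positive as the second law requires.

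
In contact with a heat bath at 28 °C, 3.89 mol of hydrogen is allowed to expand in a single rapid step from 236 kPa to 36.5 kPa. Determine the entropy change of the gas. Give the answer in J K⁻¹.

Entropy is a state function, so ΔS_gas depends only on the end states.
For an isothermal ideal gas ΔS_gas = nR ln(P₁/P₂) = 3.89 × 8.314 × ln(236/36.5) = 60.4 J/K.

ΔS_gas = 60.4 J/K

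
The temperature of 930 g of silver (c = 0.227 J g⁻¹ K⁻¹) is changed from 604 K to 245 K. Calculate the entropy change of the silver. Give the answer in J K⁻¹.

ΔS = -190 J/K

ΔS = ∫dQ_rev/T = m c ln(T₂/T₁) = 930 × 0.227 × ln(245/604) = -190 J/K.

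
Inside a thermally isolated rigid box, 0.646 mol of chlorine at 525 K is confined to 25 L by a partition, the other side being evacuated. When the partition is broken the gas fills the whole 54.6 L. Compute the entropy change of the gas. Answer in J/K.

ΔS_gas = 4.2 J/K

No heat is exchanged and no work is done, so the ideal-gas temperature stays constant.
Entropy is a state function; using a reversible isothermal path, ΔS_gas = nR ln(V₂/V₁) = 0.646 × 8.314 × ln(54.6/25) = 4.2 J/K.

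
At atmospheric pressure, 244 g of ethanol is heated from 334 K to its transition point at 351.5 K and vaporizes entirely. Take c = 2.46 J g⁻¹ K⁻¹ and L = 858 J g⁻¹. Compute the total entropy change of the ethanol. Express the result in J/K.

ΔS = 626 J/K

Warming step: ΔS₁ = m c ln(T_tr/T_i) = 244 × 2.46 × ln(351.5/334) = 30.65 J/K.
Phase change: ΔS₂ = +mL/T_tr = 244 × 858 / 351.5 = 595.6 J/K.
ΔS_total = (30.65) + (595.6) = 626 J/K.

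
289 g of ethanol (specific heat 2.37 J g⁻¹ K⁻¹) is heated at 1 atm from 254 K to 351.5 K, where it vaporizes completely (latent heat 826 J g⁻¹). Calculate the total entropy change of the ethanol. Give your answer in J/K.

Warming step: ΔS₁ = m c ln(T_tr/T_i) = 289 × 2.37 × ln(351.5/254) = 222.5 J/K.
Phase change: ΔS₂ = +mL/T_tr = 289 × 826 / 351.5 = 679.1 J/K.
ΔS_total = (222.5) + (679.1) = 902 J/K.

ΔS = 902 J/K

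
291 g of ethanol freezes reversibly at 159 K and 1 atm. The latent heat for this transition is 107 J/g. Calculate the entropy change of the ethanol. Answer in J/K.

Heat released by the substance: Q = −mL = −291 × 107 = −31137 J.
At constant T, ΔS = Q_rev/T = −31137 / 159 = -196 J/K.

ΔS = -196 J/K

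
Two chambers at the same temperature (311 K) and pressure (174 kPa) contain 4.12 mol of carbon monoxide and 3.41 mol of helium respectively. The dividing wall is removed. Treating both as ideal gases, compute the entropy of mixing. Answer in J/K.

Mole fractions: x_A = 4.12/7.53 = 0.547, x_B = 0.453.
ΔS_mix = −R(n_A ln x_A + n_B ln x_B) = −8.314 × (4.12 ln 0.547 + 3.41 ln 0.453) = 43.1 J/K.

ΔS_mix = 43.1 J/K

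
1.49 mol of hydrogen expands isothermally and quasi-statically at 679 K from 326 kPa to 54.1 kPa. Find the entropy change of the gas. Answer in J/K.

For an isothermal ideal gas ΔS_gas = nR ln(P₁/P₂) = 1.49 × 8.314 × ln(326/54.1) = 22.2 J/K.

ΔS_gas = 22.2 J/K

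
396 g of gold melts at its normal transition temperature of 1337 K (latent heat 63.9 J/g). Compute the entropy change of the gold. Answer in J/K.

ΔS = 18.9 J/K

Heat absorbed by the substance: Q = mL = 396 × 63.9 = 25304.4 J.
At constant T, ΔS = Q_rev/T = 25304.4 / 1337 = 18.9 J/K.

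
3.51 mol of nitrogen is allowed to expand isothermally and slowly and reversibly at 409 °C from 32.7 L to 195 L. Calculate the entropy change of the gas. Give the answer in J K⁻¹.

ΔS_gas = 52.1 J/K

For an isothermal ideal gas ΔS_gas = nR ln(V₂/V₁) = 3.51 × 8.314 × ln(195/32.7) = 52.1 J/K.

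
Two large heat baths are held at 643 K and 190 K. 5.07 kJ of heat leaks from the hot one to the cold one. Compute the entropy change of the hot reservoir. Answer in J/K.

ΔS_hot = -7.88 J/K

The hot reservoir loses heat Q, so ΔS_hot = −Q/T_H = −5070/643 = -7.88 J/K.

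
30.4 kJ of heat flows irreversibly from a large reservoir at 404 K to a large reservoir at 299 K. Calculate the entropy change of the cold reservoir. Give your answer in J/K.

ΔS_cold = 102 J/K

The cold reservoir gains heat Q, so ΔS_cold = +Q/T_C = 30400/299 = 102 J/K.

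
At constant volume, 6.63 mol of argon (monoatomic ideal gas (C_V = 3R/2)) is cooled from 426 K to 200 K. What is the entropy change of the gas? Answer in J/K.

ΔS = -62.5 J/K

At constant volume, ΔS = nC_V ln(T₂/T₁) with C_V = 3R/2 = 12.47 J mol⁻¹ K⁻¹.
ΔS = 6.63 × 12.47 × ln(200/426) = -62.5 J/K.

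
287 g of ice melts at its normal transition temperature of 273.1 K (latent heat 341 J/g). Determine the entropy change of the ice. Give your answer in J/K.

Heat absorbed by the substance: Q = mL = 287 × 341 = 97867 J.
At constant T, ΔS = Q_rev/T = 97867 / 273.1 = 358 J/K.

ΔS = 358 J/K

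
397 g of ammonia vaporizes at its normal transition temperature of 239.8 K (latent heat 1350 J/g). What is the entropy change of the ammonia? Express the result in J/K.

ΔS = 2230 J/K

Heat absorbed by the substance: Q = mL = 397 × 1350 = 535950 J.
At constant T, ΔS = Q_rev/T = 535950 / 239.8 = 2230 J/K.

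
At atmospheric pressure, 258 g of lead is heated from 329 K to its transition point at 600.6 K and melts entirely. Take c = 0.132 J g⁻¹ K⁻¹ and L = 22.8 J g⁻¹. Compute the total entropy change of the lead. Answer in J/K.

Warming step: ΔS₁ = m c ln(T_tr/T_i) = 258 × 0.132 × ln(600.6/329) = 20.5 J/K.
Phase change: ΔS₂ = +mL/T_tr = 258 × 22.8 / 600.6 = 9.794 J/K.
ΔS_total = (20.5) + (9.794) = 30.3 J/K.

ΔS = 30.3 J/K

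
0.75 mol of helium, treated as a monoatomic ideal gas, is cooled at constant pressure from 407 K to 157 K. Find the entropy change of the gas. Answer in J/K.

ΔS = -14.8 J/K

At constant pressure, ΔS = nC_p ln(T₂/T₁) with C_p = 5R/2 = 20.79 J mol⁻¹ K⁻¹.
ΔS = 0.75 × 20.79 × ln(157/407) = -14.8 J/K.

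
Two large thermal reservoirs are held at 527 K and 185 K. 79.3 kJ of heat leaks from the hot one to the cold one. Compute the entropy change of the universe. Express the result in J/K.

ΔS_hot = −Q/T_H = −79300/527 = -150.5 J/K and ΔS_cold = +Q/T_C = 79300/185 = 428.6 J/K.
ΔS_total = -150.5 + 428.6 = 278 J/K, positive as the second law requires.

ΔS_total = 278 J/K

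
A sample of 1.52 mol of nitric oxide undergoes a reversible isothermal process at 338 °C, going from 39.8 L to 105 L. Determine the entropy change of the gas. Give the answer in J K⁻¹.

ΔS_gas = 12.3 J/K

For an isothermal ideal gas ΔS_gas = nR ln(V₂/V₁) = 1.52 × 8.314 × ln(105/39.8) = 12.3 J/K.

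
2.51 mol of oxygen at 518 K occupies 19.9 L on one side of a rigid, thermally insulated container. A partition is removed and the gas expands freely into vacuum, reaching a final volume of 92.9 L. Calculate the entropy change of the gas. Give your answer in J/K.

ΔS_gas = 32.2 J/K

No heat is exchanged and no work is done, so the ideal-gas temperature stays constant.
Entropy is a state function; using a reversible isothermal path, ΔS_gas = nR ln(V₂/V₁) = 2.51 × 8.314 × ln(92.9/19.9) = 32.2 J/K.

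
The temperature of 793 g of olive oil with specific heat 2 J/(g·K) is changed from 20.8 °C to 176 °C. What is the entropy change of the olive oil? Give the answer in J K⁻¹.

ΔS = 672 J/K

In kelvin: T₁ = 293.95 K, T₂ = 449.15 K. ΔS = ∫dQ_rev/T = m c ln(T₂/T₁) = 793 × 2 × ln(449.15/293.95) = 672 J/K.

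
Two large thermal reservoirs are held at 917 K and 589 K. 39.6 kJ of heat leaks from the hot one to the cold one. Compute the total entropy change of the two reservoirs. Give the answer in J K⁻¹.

ΔS_hot = −Q/T_H = −39600/917 = -43.184 J/K and ΔS_cold = +Q/T_C = 39600/589 = 67.233 J/K.
ΔS_total = -43.184 + 67.233 = 24 J/K, positive as the second law requires.

ΔS_total = 24 J/K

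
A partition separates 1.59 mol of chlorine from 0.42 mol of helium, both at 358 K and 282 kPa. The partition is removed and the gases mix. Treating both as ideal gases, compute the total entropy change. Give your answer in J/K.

Mole fractions: x_A = 1.59/2.01 = 0.791, x_B = 0.209.
ΔS_mix = −R(n_A ln x_A + n_B ln x_B) = −8.314 × (1.59 ln 0.791 + 0.42 ln 0.209) = 8.57 J/K.

ΔS_mix = 8.57 J/K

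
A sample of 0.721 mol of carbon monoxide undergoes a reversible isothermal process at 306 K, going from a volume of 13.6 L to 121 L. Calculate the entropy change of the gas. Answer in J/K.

For an isothermal ideal gas ΔS_gas = nR ln(V₂/V₁) = 0.721 × 8.314 × ln(121/13.6) = 13.1 J/K.

ΔS_gas = 13.1 J/K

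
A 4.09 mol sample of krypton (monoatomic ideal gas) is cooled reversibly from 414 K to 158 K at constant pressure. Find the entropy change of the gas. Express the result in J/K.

At constant pressure, ΔS = nC_p ln(T₂/T₁) with C_p = 5R/2 = 20.79 J mol⁻¹ K⁻¹.
ΔS = 4.09 × 20.79 × ln(158/414) = -81.9 J/K.

ΔS = -81.9 J/K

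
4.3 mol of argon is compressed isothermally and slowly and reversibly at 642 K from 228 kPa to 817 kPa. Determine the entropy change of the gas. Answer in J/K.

For an isothermal ideal gas ΔS_gas = nR ln(P₁/P₂) = 4.3 × 8.314 × ln(228/817) = -45.6 J/K.

ΔS_gas = -45.6 J/K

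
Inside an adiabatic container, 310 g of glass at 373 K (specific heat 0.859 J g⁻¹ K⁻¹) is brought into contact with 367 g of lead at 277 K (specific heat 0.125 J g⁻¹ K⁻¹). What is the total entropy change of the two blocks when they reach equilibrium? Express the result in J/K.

Energy balance: T_f = (m₁c₁T₁ + m₂c₂T₂)/(m₁c₁ + m₂c₂) = 358.89 K.
ΔS₁ = m₁c₁ ln(T_f/T₁) = 266.29 × ln(358.89/373) = -10.27 J/K.
ΔS₂ = m₂c₂ ln(T_f/T₂) = 45.875 × ln(358.89/277) = 11.88 J/K.
ΔS_total = -10.27 + 11.88 = 1.61 J/K.

ΔS_total = 1.61 J/K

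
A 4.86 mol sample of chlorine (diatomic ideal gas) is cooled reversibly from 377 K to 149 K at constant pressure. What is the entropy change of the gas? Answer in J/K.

ΔS = -131 J/K

At constant pressure, ΔS = nC_p ln(T₂/T₁) with C_p = 7R/2 = 29.1 J mol⁻¹ K⁻¹.
ΔS = 4.86 × 29.1 × ln(149/377) = -131 J/K.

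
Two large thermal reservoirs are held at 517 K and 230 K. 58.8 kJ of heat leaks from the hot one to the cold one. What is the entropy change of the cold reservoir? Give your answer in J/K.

The cold reservoir gains heat Q, so ΔS_cold = +Q/T_C = 58800/230 = 256 J/K.

ΔS_cold = 256 J/K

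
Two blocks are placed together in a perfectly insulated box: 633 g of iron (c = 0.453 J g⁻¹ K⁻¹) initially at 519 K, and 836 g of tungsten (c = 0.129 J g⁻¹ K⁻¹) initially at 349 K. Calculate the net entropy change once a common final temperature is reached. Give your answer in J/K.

ΔS_total = 5.79 J/K

Energy balance: T_f = (m₁c₁T₁ + m₂c₂T₂)/(m₁c₁ + m₂c₂) = 472.54 K.
ΔS₁ = m₁c₁ ln(T_f/T₁) = 286.749 × ln(472.54/519) = -26.89 J/K.
ΔS₂ = m₂c₂ ln(T_f/T₂) = 107.844 × ln(472.54/349) = 32.68 J/K.
ΔS_total = -26.89 + 32.68 = 5.79 J/K.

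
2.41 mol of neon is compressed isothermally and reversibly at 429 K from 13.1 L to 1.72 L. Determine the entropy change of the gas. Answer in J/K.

ΔS_gas = -40.7 J/K

For an isothermal ideal gas ΔS_gas = nR ln(V₂/V₁) = 2.41 × 8.314 × ln(1.72/13.1) = -40.7 J/K.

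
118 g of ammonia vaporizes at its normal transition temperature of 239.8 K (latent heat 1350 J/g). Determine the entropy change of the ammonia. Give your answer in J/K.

ΔS = 664 J/K

Heat absorbed by the substance: Q = mL = 118 × 1350 = 159300 J.
At constant T, ΔS = Q_rev/T = 159300 / 239.8 = 664 J/K.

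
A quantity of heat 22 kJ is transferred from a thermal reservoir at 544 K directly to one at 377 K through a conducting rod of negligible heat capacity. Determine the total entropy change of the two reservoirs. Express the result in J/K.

ΔS_hot = −Q/T_H = −22000/544 = -40.44 J/K and ΔS_cold = +Q/T_C = 22000/377 = 58.36 J/K.
ΔS_total = -40.44 + 58.36 = 17.9 J/K, positive as the second law requires.

ΔS_total = 17.9 J/K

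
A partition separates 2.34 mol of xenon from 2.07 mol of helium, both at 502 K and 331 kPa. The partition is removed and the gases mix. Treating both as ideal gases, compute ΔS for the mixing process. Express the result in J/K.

ΔS_mix = 25.3 J/K

Mole fractions: x_A = 2.34/4.41 = 0.531, x_B = 0.469.
ΔS_mix = −R(n_A ln x_A + n_B ln x_B) = −8.314 × (2.34 ln 0.531 + 2.07 ln 0.469) = 25.3 J/K.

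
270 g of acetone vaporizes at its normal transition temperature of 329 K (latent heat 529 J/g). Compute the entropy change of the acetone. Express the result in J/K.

ΔS = 434 J/K

Heat absorbed by the substance: Q = mL = 270 × 529 = 142830 J.
At constant T, ΔS = Q_rev/T = 142830 / 329 = 434 J/K.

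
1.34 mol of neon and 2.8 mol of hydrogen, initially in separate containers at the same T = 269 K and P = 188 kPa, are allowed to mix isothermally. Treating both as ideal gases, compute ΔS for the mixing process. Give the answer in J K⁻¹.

Mole fractions: x_A = 1.34/4.14 = 0.324, x_B = 0.676.
ΔS_mix = −R(n_A ln x_A + n_B ln x_B) = −8.314 × (1.34 ln 0.324 + 2.8 ln 0.676) = 21.7 J/K.

ΔS_mix = 21.7 J/K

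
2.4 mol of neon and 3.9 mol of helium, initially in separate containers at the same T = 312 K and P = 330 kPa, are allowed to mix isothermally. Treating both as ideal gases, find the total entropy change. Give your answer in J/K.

Mole fractions: x_A = 2.4/6.3 = 0.381, x_B = 0.619.
ΔS_mix = −R(n_A ln x_A + n_B ln x_B) = −8.314 × (2.4 ln 0.381 + 3.9 ln 0.619) = 34.8 J/K.

ΔS_mix = 34.8 J/K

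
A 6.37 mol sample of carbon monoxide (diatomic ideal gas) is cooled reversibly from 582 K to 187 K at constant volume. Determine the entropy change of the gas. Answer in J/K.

ΔS = -150 J/K

At constant volume, ΔS = nC_V ln(T₂/T₁) with C_V = 5R/2 = 20.79 J mol⁻¹ K⁻¹.
ΔS = 6.37 × 20.79 × ln(187/582) = -150 J/K.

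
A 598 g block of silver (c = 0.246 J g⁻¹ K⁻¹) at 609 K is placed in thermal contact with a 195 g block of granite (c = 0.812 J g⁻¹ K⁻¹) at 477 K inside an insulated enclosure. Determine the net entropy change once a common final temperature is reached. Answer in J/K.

ΔS_total = 2.28 J/K

Energy balance: T_f = (m₁c₁T₁ + m₂c₂T₂)/(m₁c₁ + m₂c₂) = 540.57 K.
ΔS₁ = m₁c₁ ln(T_f/T₁) = 147.108 × ln(540.57/609) = -17.53 J/K.
ΔS₂ = m₂c₂ ln(T_f/T₂) = 158.34 × ln(540.57/477) = 19.81 J/K.
ΔS_total = -17.53 + 19.81 = 2.28 J/K.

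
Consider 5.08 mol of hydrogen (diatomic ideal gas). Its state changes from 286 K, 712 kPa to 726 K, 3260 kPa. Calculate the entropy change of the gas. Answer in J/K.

ΔS = 73.4 J/K

ΔS = nC_p ln(T₂/T₁) − nR ln(P₂/P₁), with C_p = 7R/2 = 29.1 J mol⁻¹ K⁻¹ for a diatomic ideal gas.
ΔS = 5.08 × [29.1 × ln(726/286) − 8.314 × ln(3260/712)] = 73.4 J/K.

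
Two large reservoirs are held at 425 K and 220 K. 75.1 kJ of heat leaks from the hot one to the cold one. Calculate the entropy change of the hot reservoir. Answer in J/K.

ΔS_hot = -177 J/K

The hot reservoir loses heat Q, so ΔS_hot = −Q/T_H = −75100/425 = -177 J/K.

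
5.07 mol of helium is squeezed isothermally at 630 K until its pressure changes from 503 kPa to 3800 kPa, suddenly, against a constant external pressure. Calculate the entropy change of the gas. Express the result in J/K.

Entropy is a state function, so ΔS_gas depends only on the end states.
For an isothermal ideal gas ΔS_gas = nR ln(P₁/P₂) = 5.07 × 8.314 × ln(503/3800) = -85.2 J/K.

ΔS_gas = -85.2 J/K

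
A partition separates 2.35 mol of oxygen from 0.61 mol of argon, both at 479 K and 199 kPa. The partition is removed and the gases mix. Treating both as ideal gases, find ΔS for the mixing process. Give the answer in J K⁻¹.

Mole fractions: x_A = 2.35/2.96 = 0.794, x_B = 0.206.
ΔS_mix = −R(n_A ln x_A + n_B ln x_B) = −8.314 × (2.35 ln 0.794 + 0.61 ln 0.206) = 12.5 J/K.

ΔS_mix = 12.5 J/K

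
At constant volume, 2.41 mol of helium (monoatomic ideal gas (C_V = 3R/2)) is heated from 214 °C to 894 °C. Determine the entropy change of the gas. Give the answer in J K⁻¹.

In kelvin: T₁ = 487.15 K, T₂ = 1167.15 K. At constant volume, ΔS = nC_V ln(T₂/T₁) with C_V = 3R/2 = 12.47 J mol⁻¹ K⁻¹.
ΔS = 2.41 × 12.47 × ln(1167.15/487.15) = 26.3 J/K.

ΔS = 26.3 J/K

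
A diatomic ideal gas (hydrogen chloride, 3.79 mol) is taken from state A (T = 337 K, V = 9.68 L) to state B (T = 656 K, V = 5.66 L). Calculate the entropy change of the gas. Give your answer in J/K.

Entropy is a state function: ΔS = nC_V ln(T₂/T₁) + nR ln(V₂/V₁), with C_V = 5R/2 = 20.79 J mol⁻¹ K⁻¹ for a diatomic ideal gas.
ΔS = 3.79 × [20.79 × ln(656/337) + 8.314 × ln(5.66/9.68)] = 35.6 J/K.

ΔS = 35.6 J/K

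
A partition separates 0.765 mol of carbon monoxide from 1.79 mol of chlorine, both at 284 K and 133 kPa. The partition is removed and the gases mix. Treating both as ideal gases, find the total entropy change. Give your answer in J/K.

Mole fractions: x_A = 0.765/2.56 = 0.299, x_B = 0.701.
ΔS_mix = −R(n_A ln x_A + n_B ln x_B) = −8.314 × (0.765 ln 0.299 + 1.79 ln 0.701) = 13 J/K.

ΔS_mix = 13 J/K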